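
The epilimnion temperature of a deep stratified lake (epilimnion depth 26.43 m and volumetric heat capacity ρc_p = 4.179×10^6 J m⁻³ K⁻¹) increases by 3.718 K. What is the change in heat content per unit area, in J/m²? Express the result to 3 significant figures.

Areal heat capacity C = ρc_p × D = 4.179×10^6 × 26.43 = 1.10×10^8 J m⁻² K⁻¹.
ΔQ = C ΔT = 1.10×10^8 × 3.718 = 4.11×10^8 J/m².

4.11×10^8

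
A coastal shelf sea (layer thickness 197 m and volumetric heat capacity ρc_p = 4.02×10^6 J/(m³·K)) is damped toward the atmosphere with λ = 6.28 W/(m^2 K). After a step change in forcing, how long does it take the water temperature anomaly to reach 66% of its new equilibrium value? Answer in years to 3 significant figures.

Areal heat capacity C = ρc_p × D = 4.02×10^6 × 197 = 7.92×10^8 J/(m^2 K).
τ = C / λ = 7.92×10^8 / 6.28 = 1.26×10^8 s.
Fraction reached: 1 − e^(−t/τ) = 0.66 ⇒ t = −τ ln(1 − 0.66) = τ × 1.08.
t = 1.36×10^8 s = 4.31 years.

4.31 years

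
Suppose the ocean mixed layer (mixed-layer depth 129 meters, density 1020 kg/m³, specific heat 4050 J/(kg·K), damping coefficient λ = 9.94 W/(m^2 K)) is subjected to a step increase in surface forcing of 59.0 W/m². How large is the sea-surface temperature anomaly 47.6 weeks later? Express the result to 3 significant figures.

Areal heat capacity C = ρ c_p D = 1020 × 4050 × 129 = 5.33×10^8 J m⁻² K⁻¹.
τ = C / λ = 5.33×10^8 / 9.94 = 5.36×10^7 s.
Equilibrium anomaly ΔT_eq = F / λ = 59.0 / 9.94 = 5.94 K.
t = 47.6 weeks = 2.88×10^7 s, so t/τ = 0.537.
ΔT(t) = ΔT_eq (1 − e^(−t/τ)) = 5.94 × (1 − e^−0.537) = 2.47 K.

2.47 K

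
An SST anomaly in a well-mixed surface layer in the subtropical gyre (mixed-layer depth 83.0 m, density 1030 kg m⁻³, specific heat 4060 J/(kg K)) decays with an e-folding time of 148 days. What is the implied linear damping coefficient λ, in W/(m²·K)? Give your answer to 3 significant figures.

27.1

Areal heat capacity C = ρ c_p D = 1030 × 4060 × 83.0 = 3.47×10^8 J/(m²·K).
τ = 148 days = 1.28×10^7 s.
λ = C / τ = 3.47×10^8 / 1.28×10^7 = 27.1 W/(m²·K).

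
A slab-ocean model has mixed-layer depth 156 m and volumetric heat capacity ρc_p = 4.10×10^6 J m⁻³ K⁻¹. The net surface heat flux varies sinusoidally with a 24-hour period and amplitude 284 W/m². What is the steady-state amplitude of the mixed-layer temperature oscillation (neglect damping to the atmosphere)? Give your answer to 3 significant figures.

0.00611 K

Areal heat capacity C = ρc_p × D = 4.10×10^6 × 156 = 6.40×10^8 J/(m²·K).
Angular frequency ω = 2π / T = 2π / 86400 s = 7.27×10^-5 s⁻¹.
Cω = 6.40×10^8 × 7.27×10^-5 = 46500 W/(m²·K).
Amplitude A = F₀ / (Cω) = 284 / 46500 = 0.00611 K.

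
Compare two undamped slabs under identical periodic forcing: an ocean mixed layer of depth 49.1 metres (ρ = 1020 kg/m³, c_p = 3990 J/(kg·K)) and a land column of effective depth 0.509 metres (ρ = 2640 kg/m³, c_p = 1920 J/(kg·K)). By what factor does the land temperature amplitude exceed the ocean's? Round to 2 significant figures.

77

C_ocean = 1020 × 3990 × 49.1 = 2.00×10^8 J/(m²·K).
C_land = 2640 × 1920 × 0.509 = 2.58×10^6 J/(m²·K).
Undamped amplitude ∝ 1/C, so A_land/A_ocean = C_ocean/C_land = 77.5.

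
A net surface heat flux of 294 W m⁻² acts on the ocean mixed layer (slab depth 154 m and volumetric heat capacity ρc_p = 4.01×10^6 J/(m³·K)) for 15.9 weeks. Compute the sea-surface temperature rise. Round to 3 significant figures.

4.58 K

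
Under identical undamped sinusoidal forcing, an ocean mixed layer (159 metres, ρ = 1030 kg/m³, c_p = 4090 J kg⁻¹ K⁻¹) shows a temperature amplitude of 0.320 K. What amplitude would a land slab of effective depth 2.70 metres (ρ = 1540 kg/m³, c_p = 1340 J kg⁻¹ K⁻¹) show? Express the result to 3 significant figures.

38.5 K

C_ocean = 6.70×10^8 J/(m²·K); C_land = 5.57×10^6 J/(m²·K).
A ∝ 1/C ⇒ A_land = A_ocean × C_ocean/C_land = 0.320 × 120 = 38.5 K.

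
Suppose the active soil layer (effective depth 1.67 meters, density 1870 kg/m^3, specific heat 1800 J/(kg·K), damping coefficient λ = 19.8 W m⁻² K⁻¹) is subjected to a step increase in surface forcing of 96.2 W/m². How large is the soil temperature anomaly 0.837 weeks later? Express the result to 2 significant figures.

4.0 K

Areal heat capacity C = ρ c_p D = 1870 × 1800 × 1.67 = 5.62×10^6 J/(m^2 K).
τ = C / λ = 5.62×10^6 / 19.8 = 2.84×10^5 s.
Equilibrium anomaly ΔT_eq = F / λ = 96.2 / 19.8 = 4.86 K.
t = 0.837 weeks = 5.06×10^5 s, so t/τ = 1.78.
ΔT(t) = ΔT_eq (1 − e^(−t/τ)) = 4.86 × (1 − e^−1.78) = 4.04 K.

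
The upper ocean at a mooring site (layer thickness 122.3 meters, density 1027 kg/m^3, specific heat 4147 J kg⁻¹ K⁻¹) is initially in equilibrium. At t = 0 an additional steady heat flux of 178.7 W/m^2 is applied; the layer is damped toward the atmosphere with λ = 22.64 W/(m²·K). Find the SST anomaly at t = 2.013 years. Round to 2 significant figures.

Areal heat capacity C = ρ c_p D = 1027 × 4147 × 122.3 = 5.21×10^8 J m⁻² K⁻¹.
τ = C / λ = 5.21×10^8 / 22.64 = 2.30×10^7 s.
Equilibrium anomaly ΔT_eq = F / λ = 178.7 / 22.64 = 7.89 K.
t = 2.013 years = 6.35×10^7 s, so t/τ = 2.76.
ΔT(t) = ΔT_eq (1 − e^(−t/τ)) = 7.89 × (1 − e^−2.76) = 7.39 K.

7.4 K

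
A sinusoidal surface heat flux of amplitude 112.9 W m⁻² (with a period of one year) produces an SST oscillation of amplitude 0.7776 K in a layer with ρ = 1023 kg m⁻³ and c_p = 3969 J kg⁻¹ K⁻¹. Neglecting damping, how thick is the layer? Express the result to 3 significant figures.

ω = 2π / 3.15×10^7 s = 1.99×10^-7 s⁻¹.
Required C = F₀ / (A ω) = 112.9 / (0.7776 × 1.99×10^-7) = 7.29×10^8 J/(m²·K).
D = C / (ρ c_p) = 7.29×10^8 / (1023 × 3969) = 179 m.

179 m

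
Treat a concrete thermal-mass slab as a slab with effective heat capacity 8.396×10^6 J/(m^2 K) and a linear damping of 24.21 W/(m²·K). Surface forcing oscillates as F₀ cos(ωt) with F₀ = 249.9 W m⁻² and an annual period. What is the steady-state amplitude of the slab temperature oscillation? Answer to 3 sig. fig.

10.3 K

Areal heat capacity C = 8.396×10^6 J/(m^2 K) (given).
Angular frequency ω = 2π / T = 2π / 3.15×10^7 s = 1.99×10^-7 s⁻¹.
√((Cω)² + λ²) = √((1.67)² + 24.21²) = 24.3 W/(m²·K).
Amplitude A = F₀ / √((Cω)²+λ²) = 249.9 / 24.3 = 10.3 K.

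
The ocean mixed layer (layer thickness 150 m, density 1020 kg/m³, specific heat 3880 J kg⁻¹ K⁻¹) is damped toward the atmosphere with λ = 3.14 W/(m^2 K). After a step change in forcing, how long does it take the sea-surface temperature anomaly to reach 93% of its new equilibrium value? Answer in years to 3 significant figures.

15.9 years

Areal heat capacity C = ρ c_p D = 1020 × 3880 × 150 = 5.94×10^8 J/(m²·K).
τ = C / λ = 5.94×10^8 / 3.14 = 1.89×10^8 s.
Fraction reached: 1 − e^(−t/τ) = 0.93 ⇒ t = −τ ln(1 − 0.93) = τ × 2.66.
t = 5.03×10^8 s = 15.9 years.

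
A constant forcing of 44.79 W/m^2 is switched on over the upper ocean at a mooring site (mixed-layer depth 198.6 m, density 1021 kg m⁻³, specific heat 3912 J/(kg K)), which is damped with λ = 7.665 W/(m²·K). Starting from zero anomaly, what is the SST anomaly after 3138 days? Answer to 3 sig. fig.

5.42 K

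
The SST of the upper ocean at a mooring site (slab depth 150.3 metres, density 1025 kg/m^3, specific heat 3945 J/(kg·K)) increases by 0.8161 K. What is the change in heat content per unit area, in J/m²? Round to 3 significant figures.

Areal heat capacity C = ρ c_p D = 1025 × 3945 × 150.3 = 6.08×10^8 J m⁻² K⁻¹.
ΔQ = C ΔT = 6.08×10^8 × 0.8161 = 4.96×10^8 J/m².

4.96×10^8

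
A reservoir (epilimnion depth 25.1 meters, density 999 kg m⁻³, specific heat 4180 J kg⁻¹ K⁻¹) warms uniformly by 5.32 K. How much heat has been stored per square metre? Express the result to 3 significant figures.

Areal heat capacity C = ρ c_p D = 999 × 4180 × 25.1 = 1.05×10^8 J/(m^2 K).
ΔQ = C ΔT = 1.05×10^8 × 5.32 = 5.58×10^8 J/m².

5.58×10^8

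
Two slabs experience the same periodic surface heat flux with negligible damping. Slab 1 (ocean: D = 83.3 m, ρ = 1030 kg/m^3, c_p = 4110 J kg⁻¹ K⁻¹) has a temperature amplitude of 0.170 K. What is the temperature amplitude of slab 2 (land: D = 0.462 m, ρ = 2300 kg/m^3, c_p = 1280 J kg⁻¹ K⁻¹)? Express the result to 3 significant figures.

C_ocean = 3.53×10^8 J/(m²·K); C_land = 1.36×10^6 J/(m²·K).
A ∝ 1/C ⇒ A_land = A_ocean × C_ocean/C_land = 0.170 × 259 = 44.1 K.

44.1 K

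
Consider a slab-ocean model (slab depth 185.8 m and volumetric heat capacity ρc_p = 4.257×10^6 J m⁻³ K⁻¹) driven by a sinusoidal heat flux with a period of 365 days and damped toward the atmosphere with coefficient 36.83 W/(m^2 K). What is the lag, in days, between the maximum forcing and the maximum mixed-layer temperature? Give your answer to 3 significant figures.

Areal heat capacity C = ρc_p × D = 4.257×10^6 × 185.8 = 7.91×10^8 J/(m²·K).
ω = 2π / 3.15×10^7 s = 1.99×10^-7 s⁻¹.
Phase lag φ = arctan(Cω/λ) = arctan(158/36.83) = 1.34 rad.
Time lag = φ / ω = 1.34 / 1.99×10^-7 = 6.73×10^6 s = 77.9 days.

77.9 days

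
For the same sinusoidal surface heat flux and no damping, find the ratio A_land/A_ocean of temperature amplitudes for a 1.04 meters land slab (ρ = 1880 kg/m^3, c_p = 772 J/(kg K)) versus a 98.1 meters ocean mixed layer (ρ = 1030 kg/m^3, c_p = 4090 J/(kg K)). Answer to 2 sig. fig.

270

C_ocean = 1030 × 4090 × 98.1 = 4.13×10^8 J/(m²·K).
C_land = 1880 × 772 × 1.04 = 1.51×10^6 J/(m²·K).
Undamped amplitude ∝ 1/C, so A_land/A_ocean = C_ocean/C_land = 274.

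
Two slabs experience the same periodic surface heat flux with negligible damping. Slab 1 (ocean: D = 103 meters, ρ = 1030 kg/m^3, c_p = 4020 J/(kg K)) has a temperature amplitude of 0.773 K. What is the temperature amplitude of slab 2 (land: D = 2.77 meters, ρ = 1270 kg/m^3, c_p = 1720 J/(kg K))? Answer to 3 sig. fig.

C_ocean = 4.26×10^8 J/(m²·K); C_land = 6.05×10^6 J/(m²·K).
A ∝ 1/C ⇒ A_land = A_ocean × C_ocean/C_land = 0.773 × 70.5 = 54.5 K.

54.5 K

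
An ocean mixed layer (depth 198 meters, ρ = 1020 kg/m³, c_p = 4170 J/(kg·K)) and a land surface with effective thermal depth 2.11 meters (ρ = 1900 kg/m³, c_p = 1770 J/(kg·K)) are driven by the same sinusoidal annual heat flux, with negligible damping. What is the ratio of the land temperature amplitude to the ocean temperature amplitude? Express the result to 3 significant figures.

119

C_ocean = 1020 × 4170 × 198 = 8.42×10^8 J/(m²·K).
C_land = 1900 × 1770 × 2.11 = 7.10×10^6 J/(m²·K).
Undamped amplitude ∝ 1/C, so A_land/A_ocean = C_ocean/C_land = 119.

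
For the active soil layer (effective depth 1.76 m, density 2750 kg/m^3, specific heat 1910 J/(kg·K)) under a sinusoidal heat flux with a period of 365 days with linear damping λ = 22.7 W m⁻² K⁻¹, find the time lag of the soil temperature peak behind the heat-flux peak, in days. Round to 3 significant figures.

4.70 days

Areal heat capacity C = ρ c_p D = 2750 × 1910 × 1.76 = 9.24×10^6 J/(m^2 K).
ω = 2π / 3.15×10^7 s = 1.99×10^-7 s⁻¹.
Phase lag φ = arctan(Cω/λ) = arctan(1.84/22.7) = 0.0810 rad.
Time lag = φ / ω = 0.0810 / 1.99×10^-7 = 4.06×10^5 s = 4.70 days.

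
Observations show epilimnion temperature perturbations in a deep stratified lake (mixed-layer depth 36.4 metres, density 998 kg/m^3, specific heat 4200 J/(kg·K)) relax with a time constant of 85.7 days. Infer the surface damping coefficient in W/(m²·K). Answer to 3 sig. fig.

20.6

Areal heat capacity C = ρ c_p D = 998 × 4200 × 36.4 = 1.53×10^8 J m⁻² K⁻¹.
τ = 85.7 days = 7.40×10^6 s.
λ = C / τ = 1.53×10^8 / 7.40×10^6 = 20.6 W/(m²·K).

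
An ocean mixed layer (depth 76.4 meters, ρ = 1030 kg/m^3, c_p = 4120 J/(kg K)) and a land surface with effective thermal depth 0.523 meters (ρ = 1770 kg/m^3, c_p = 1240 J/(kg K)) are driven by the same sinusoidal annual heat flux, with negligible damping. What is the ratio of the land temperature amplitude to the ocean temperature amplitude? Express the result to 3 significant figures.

282

C_ocean = 1030 × 4120 × 76.4 = 3.24×10^8 J/(m²·K).
C_land = 1770 × 1240 × 0.523 = 1.15×10^6 J/(m²·K).
Undamped amplitude ∝ 1/C, so A_land/A_ocean = C_ocean/C_land = 282.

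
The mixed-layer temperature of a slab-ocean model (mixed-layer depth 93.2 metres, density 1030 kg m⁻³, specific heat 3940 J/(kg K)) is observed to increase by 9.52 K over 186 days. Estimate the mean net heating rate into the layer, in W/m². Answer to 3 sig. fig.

Areal heat capacity C = ρ c_p D = 1030 × 3940 × 93.2 = 3.78×10^8 J/(m²·K).
Required heat per unit area: Q = C ΔT = 3.78×10^8 × 9.52 = 3.60×10^9 J/m².
Flux F = Q / Δt = 3.60×10^9 / 1.61×10^7 s = 224 W/m².

224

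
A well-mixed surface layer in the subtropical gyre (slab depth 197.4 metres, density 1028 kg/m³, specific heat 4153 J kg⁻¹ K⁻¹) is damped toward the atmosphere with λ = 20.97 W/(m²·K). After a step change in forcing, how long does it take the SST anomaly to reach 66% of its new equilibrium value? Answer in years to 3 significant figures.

1.37 years

Areal heat capacity C = ρ c_p D = 1028 × 4153 × 197.4 = 8.43×10^8 J/(m²·K).
τ = C / λ = 8.43×10^8 / 20.97 = 4.02×10^7 s.
Fraction reached: 1 − e^(−t/τ) = 0.66 ⇒ t = −τ ln(1 − 0.66) = τ × 1.08.
t = 4.34×10^7 s = 1.37 years.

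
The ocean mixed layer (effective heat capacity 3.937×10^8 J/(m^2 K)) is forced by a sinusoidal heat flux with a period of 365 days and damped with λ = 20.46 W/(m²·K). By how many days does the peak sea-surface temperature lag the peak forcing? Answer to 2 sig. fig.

Areal heat capacity C = 3.937×10^8 J/(m^2 K) (given).
ω = 2π / 3.15×10^7 s = 1.99×10^-7 s⁻¹.
Phase lag φ = arctan(Cω/λ) = arctan(78.4/20.46) = 1.32 rad.
Time lag = φ / ω = 1.32 / 1.99×10^-7 = 6.60×10^6 s = 76.4 days.

76 days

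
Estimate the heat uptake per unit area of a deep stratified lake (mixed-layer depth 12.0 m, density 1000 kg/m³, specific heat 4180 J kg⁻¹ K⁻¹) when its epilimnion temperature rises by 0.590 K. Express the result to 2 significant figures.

Areal heat capacity C = ρ c_p D = 1000 × 4180 × 12.0 = 5.02×10^7 J m⁻² K⁻¹.
ΔQ = C ΔT = 5.02×10^7 × 0.590 = 2.96×10^7 J/m².

3.0×10^7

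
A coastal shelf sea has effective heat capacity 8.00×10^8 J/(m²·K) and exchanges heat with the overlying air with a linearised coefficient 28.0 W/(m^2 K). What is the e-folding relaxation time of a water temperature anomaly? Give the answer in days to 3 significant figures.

Areal heat capacity C = 8.00×10^8 J/(m²·K) (given).
Relaxation time τ = C / λ = 8.00×10^8 / 28.0 = 2.86×10^7 s.
In days: 2.86×10^7 s / (86400 s/day) = 331 days.

331 days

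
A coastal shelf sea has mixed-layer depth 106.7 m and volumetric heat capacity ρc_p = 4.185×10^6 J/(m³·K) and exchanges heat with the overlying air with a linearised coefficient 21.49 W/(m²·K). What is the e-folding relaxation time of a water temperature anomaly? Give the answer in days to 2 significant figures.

Areal heat capacity C = ρc_p × D = 4.185×10^6 × 106.7 = 4.47×10^8 J/(m²·K).
Relaxation time τ = C / λ = 4.47×10^8 / 21.49 = 2.08×10^7 s.
In days: 2.08×10^7 s / (86400 s/day) = 240 days.

240 days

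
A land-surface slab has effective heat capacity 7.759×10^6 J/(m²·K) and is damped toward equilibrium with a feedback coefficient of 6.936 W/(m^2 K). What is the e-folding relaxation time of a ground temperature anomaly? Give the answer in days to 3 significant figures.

Areal heat capacity C = 7.759×10^6 J/(m²·K) (given).
Relaxation time τ = C / λ = 7.76×10^6 / 6.936 = 1.12×10^6 s.
In days: 1.12×10^6 s / (86400 s/day) = 12.9 days.

12.9 days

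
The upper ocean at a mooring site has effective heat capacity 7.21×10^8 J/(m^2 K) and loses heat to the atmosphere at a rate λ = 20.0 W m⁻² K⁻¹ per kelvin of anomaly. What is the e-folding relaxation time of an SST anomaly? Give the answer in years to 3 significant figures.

1.14 years

Areal heat capacity C = 7.21×10^8 J/(m^2 K) (given).
Relaxation time τ = C / λ = 7.21×10^8 / 20.0 = 3.61×10^7 s.
In years: 3.61×10^7 s / (3.156×10^7 s/year) = 1.14 years.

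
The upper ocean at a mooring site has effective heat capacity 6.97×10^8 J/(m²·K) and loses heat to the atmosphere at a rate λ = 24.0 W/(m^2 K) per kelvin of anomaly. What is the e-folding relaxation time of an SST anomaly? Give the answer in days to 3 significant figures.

Areal heat capacity C = 6.97×10^8 J/(m²·K) (given).
Relaxation time τ = C / λ = 6.97×10^8 / 24.0 = 2.90×10^7 s.
In days: 2.90×10^7 s / (86400 s/day) = 336 days.

336 days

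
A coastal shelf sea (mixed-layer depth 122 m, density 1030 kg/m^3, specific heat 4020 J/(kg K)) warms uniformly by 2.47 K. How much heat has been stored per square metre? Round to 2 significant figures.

Areal heat capacity C = ρ c_p D = 1030 × 4020 × 122 = 5.05×10^8 J m⁻² K⁻¹.
ΔQ = C ΔT = 5.05×10^8 × 2.47 = 1.25×10^9 J/m².

1.2×10^9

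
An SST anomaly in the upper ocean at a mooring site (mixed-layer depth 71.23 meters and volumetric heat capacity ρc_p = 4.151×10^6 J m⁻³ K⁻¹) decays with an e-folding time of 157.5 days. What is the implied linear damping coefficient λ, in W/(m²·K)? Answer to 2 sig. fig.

Areal heat capacity C = ρc_p × D = 4.151×10^6 × 71.23 = 2.96×10^8 J/(m^2 K).
τ = 157.5 days = 1.36×10^7 s.
λ = C / τ = 2.96×10^8 / 1.36×10^7 = 21.7 W/(m²·K).

22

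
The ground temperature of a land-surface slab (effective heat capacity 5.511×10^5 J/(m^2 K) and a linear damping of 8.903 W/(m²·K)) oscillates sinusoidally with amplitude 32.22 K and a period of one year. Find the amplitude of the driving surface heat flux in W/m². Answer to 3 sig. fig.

287

Areal heat capacity C = 5.511×10^5 J/(m^2 K) (given).
ω = 2π / 3.15×10^7 s = 1.99×10^-7 s⁻¹.
√((Cω)² + λ²) = √((0.110)² + 8.903²) = 8.90 W/(m²·K).
F₀ = A × √((Cω)²+λ²) = 32.22 × 8.90 = 287 W/m².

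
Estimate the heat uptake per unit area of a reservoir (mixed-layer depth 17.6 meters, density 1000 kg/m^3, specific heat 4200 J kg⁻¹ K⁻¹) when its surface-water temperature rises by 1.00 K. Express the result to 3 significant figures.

Areal heat capacity C = ρ c_p D = 1000 × 4200 × 17.6 = 7.39×10^7 J m⁻² K⁻¹.
ΔQ = C ΔT = 7.39×10^7 × 1.00 = 7.39×10^7 J/m².

7.39×10^7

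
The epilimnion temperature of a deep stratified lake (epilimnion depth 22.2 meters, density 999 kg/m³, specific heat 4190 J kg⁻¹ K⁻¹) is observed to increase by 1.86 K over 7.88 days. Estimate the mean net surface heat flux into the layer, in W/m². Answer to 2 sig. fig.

250

Areal heat capacity C = ρ c_p D = 999 × 4190 × 22.2 = 9.29×10^7 J/(m^2 K).
Required heat per unit area: Q = C ΔT = 9.29×10^7 × 1.86 = 1.73×10^8 J/m².
Flux F = Q / Δt = 1.73×10^8 / 6.81×10^5 s = 254 W/m².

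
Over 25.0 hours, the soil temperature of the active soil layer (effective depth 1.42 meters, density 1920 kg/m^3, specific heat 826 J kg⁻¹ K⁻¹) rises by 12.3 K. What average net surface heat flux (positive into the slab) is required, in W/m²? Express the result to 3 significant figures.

Areal heat capacity C = ρ c_p D = 1920 × 826 × 1.42 = 2.25×10^6 J m⁻² K⁻¹.
Required heat per unit area: Q = C ΔT = 2.25×10^6 × 12.3 = 2.77×10^7 J/m².
Flux F = Q / Δt = 2.77×10^7 / 90000 s = 308 W/m².

308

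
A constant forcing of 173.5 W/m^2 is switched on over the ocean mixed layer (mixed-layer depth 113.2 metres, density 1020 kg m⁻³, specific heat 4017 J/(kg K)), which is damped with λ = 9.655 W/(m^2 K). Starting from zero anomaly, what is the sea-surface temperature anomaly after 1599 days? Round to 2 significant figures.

17 K

Areal heat capacity C = ρ c_p D = 1020 × 4017 × 113.2 = 4.64×10^8 J m⁻² K⁻¹.
τ = C / λ = 4.64×10^8 / 9.655 = 4.80×10^7 s.
Equilibrium anomaly ΔT_eq = F / λ = 173.5 / 9.655 = 18.0 K.
t = 1599 days = 1.38×10^8 s, so t/τ = 2.88.
ΔT(t) = ΔT_eq (1 − e^(−t/τ)) = 18.0 × (1 − e^−2.88) = 17.0 K.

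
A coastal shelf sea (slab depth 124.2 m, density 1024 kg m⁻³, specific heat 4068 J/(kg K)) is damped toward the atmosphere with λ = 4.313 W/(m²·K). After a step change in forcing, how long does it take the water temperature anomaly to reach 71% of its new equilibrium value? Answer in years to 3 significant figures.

4.71 years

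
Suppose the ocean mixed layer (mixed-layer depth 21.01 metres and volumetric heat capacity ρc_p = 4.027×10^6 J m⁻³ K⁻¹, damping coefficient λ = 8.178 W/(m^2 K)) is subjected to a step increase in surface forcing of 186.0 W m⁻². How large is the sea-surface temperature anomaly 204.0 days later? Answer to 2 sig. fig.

19 K

Areal heat capacity C = ρc_p × D = 4.027×10^6 × 21.01 = 8.46×10^7 J/(m²·K).
τ = C / λ = 8.46×10^7 / 8.178 = 1.03×10^7 s.
Equilibrium anomaly ΔT_eq = F / λ = 186.0 / 8.178 = 22.7 K.
t = 204.0 days = 1.76×10^7 s, so t/τ = 1.70.
ΔT(t) = ΔT_eq (1 − e^(−t/τ)) = 22.7 × (1 − e^−1.70) = 18.6 K.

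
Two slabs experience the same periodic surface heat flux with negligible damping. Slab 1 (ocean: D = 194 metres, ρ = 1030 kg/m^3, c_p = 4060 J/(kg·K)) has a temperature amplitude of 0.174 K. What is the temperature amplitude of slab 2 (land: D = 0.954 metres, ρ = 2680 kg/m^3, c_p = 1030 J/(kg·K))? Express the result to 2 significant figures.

C_ocean = 8.11×10^8 J/(m²·K); C_land = 2.63×10^6 J/(m²·K).
A ∝ 1/C ⇒ A_land = A_ocean × C_ocean/C_land = 0.174 × 308 = 53.6 K.

54 K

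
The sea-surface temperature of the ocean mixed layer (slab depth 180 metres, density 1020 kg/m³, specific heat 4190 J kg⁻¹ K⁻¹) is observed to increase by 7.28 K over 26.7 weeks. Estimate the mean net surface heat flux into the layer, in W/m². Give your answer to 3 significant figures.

347

Areal heat capacity C = ρ c_p D = 1020 × 4190 × 180 = 7.69×10^8 J m⁻² K⁻¹.
Required heat per unit area: Q = C ΔT = 7.69×10^8 × 7.28 = 5.60×10^9 J/m².
Flux F = Q / Δt = 5.60×10^9 / 1.61×10^7 s = 347 W/m².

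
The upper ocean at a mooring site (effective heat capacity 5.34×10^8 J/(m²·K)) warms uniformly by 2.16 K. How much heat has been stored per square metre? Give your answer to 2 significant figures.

Areal heat capacity C = 5.34×10^8 J/(m²·K) (given).
ΔQ = C ΔT = 5.34×10^8 × 2.16 = 1.15×10^9 J/m².

1.2×10^9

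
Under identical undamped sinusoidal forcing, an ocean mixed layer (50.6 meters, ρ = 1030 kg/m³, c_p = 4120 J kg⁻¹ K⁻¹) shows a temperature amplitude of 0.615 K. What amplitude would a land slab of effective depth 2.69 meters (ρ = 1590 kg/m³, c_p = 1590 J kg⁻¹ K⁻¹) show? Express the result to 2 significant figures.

C_ocean = 2.15×10^8 J/(m²·K); C_land = 6.80×10^6 J/(m²·K).
A ∝ 1/C ⇒ A_land = A_ocean × C_ocean/C_land = 0.615 × 31.6 = 19.4 K.

19 K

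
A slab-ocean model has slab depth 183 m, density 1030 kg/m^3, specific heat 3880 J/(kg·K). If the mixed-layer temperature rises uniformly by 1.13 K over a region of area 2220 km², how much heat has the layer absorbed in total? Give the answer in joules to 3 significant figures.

Areal heat capacity C = ρ c_p D = 1030 × 3880 × 183 = 7.31×10^8 J m⁻² K⁻¹.
Heat per unit area: q = C ΔT = 7.31×10^8 × 1.13 = 8.26×10^8 J/m².
Total heat: Q = q × A = 8.26×10^8 × (2220 × 10⁶ m²) = 1.83×10^18 J.

1.83×10^18 J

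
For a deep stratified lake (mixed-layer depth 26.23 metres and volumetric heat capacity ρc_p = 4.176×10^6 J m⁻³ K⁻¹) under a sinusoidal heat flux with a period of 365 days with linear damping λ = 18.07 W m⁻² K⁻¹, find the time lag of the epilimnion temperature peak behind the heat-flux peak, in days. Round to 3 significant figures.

51.1 days

Areal heat capacity C = ρc_p × D = 4.176×10^6 × 26.23 = 1.10×10^8 J/(m^2 K).
ω = 2π / 3.15×10^7 s = 1.99×10^-7 s⁻¹.
Phase lag φ = arctan(Cω/λ) = arctan(21.8/18.07) = 0.879 rad.
Time lag = φ / ω = 0.879 / 1.99×10^-7 = 4.41×10^6 s = 51.1 days.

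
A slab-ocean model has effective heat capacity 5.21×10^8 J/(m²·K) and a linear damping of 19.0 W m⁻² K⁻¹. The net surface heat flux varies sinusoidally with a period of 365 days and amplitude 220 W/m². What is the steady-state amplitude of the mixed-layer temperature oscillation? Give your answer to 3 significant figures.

Areal heat capacity C = 5.21×10^8 J/(m²·K) (given).
Angular frequency ω = 2π / T = 2π / 3.15×10^7 s = 1.99×10^-7 s⁻¹.
√((Cω)² + λ²) = √((104)² + 19.0²) = 106 W/(m²·K).
Amplitude A = F₀ / √((Cω)²+λ²) = 220 / 106 = 2.08 K.

2.08 K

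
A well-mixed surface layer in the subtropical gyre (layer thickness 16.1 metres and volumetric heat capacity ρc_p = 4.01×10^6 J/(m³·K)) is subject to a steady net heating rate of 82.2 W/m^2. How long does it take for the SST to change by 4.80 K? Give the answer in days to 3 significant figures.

Areal heat capacity C = ρc_p × D = 4.01×10^6 × 16.1 = 6.46×10^7 J/(m^2 K).
Time required: Δt = C ΔT / F = 6.46×10^7 × 4.80 / 82.2 = 3.77×10^6 s.
In days: 3.77×10^6 s / (86400 s/day) = 43.6 days.

43.6 days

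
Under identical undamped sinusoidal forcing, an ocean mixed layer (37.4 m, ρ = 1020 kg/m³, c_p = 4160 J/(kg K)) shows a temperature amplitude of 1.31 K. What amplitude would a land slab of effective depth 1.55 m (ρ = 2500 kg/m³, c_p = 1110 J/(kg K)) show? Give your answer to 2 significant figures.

48 K

C_ocean = 1.59×10^8 J/(m²·K); C_land = 4.30×10^6 J/(m²·K).
A ∝ 1/C ⇒ A_land = A_ocean × C_ocean/C_land = 1.31 × 36.9 = 48.3 K.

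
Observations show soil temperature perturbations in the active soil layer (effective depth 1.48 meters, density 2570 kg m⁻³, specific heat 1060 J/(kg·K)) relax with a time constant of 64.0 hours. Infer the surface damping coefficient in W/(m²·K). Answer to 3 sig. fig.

17.5

Areal heat capacity C = ρ c_p D = 2570 × 1060 × 1.48 = 4.03×10^6 J/(m²·K).
τ = 64.0 hours = 2.30×10^5 s.
λ = C / τ = 4.03×10^6 / 2.30×10^5 = 17.5 W/(m²·K).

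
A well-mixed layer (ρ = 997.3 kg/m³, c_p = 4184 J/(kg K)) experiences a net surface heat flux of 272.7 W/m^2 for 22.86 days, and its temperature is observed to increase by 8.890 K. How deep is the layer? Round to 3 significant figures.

Heat input Q = F Δt = 272.7 × 1.98×10^6 s = 5.39×10^8 J/m².
Required areal heat capacity C = Q / ΔT = 6.06×10^7 J/(m²·K).
Depth D = C / (ρ c_p) = 6.06×10^7 / (997.3 × 4184) = 14.5 m.

14.5 m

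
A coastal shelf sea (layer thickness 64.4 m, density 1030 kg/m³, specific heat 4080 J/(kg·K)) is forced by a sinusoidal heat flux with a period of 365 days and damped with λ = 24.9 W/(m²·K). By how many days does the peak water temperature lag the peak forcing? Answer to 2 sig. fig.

Areal heat capacity C = ρ c_p D = 1030 × 4080 × 64.4 = 2.71×10^8 J/(m^2 K).
ω = 2π / 3.15×10^7 s = 1.99×10^-7 s⁻¹.
Phase lag φ = arctan(Cω/λ) = arctan(53.9/24.9) = 1.14 rad.
Time lag = φ / ω = 1.14 / 1.99×10^-7 = 5.71×10^6 s = 66.1 days.

66 days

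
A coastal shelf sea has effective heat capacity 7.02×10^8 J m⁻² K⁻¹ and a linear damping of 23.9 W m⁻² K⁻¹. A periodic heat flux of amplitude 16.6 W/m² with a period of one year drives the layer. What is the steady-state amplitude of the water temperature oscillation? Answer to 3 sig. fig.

Areal heat capacity C = 7.02×10^8 J m⁻² K⁻¹ (given).
Angular frequency ω = 2π / T = 2π / 3.15×10^7 s = 1.99×10^-7 s⁻¹.
√((Cω)² + λ²) = √((140)² + 23.9²) = 142 W/(m²·K).
Amplitude A = F₀ / √((Cω)²+λ²) = 16.6 / 142 = 0.117 K.

0.117 K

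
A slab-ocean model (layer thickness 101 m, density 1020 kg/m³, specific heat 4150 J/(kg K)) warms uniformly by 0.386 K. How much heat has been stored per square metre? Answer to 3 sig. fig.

1.65×10^8

Areal heat capacity C = ρ c_p D = 1020 × 4150 × 101 = 4.28×10^8 J/(m²·K).
ΔQ = C ΔT = 4.28×10^8 × 0.386 = 1.65×10^8 J/m².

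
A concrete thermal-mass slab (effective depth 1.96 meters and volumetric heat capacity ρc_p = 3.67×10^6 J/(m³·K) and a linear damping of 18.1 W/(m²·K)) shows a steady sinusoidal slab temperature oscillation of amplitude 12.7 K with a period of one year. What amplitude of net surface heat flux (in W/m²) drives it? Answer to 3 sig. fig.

231

Areal heat capacity C = ρc_p × D = 3.67×10^6 × 1.96 = 7.19×10^6 J m⁻² K⁻¹.
ω = 2π / 3.15×10^7 s = 1.99×10^-7 s⁻¹.
√((Cω)² + λ²) = √((1.43)² + 18.1²) = 18.2 W/(m²·K).
F₀ = A × √((Cω)²+λ²) = 12.7 × 18.2 = 231 W/m².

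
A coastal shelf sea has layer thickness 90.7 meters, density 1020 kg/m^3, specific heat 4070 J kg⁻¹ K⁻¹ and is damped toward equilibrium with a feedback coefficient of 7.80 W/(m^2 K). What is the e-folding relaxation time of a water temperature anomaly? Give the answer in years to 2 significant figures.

Areal heat capacity C = ρ c_p D = 1020 × 4070 × 90.7 = 3.77×10^8 J/(m^2 K).
Relaxation time τ = C / λ = 3.77×10^8 / 7.80 = 4.83×10^7 s.
In years: 4.83×10^7 s / (3.156×10^7 s/year) = 1.53 years.

1.5 years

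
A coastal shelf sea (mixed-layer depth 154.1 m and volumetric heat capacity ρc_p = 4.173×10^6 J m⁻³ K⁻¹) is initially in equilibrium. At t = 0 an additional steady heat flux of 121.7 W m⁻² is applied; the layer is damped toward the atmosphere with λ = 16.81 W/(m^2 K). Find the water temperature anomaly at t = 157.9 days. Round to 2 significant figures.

Areal heat capacity C = ρc_p × D = 4.173×10^6 × 154.1 = 6.43×10^8 J m⁻² K⁻¹.
τ = C / λ = 6.43×10^8 / 16.81 = 3.83×10^7 s.
Equilibrium anomaly ΔT_eq = F / λ = 121.7 / 16.81 = 7.24 K.
t = 157.9 days = 1.36×10^7 s, so t/τ = 0.357.
ΔT(t) = ΔT_eq (1 − e^(−t/τ)) = 7.24 × (1 − e^−0.357) = 2.17 K.

2.2 K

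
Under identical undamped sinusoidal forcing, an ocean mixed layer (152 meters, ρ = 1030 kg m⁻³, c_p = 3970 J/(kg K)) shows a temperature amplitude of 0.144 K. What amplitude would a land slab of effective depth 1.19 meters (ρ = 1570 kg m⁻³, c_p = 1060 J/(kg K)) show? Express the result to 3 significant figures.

C_ocean = 6.22×10^8 J/(m²·K); C_land = 1.98×10^6 J/(m²·K).
A ∝ 1/C ⇒ A_land = A_ocean × C_ocean/C_land = 0.144 × 314 = 45.2 K.

45.2 K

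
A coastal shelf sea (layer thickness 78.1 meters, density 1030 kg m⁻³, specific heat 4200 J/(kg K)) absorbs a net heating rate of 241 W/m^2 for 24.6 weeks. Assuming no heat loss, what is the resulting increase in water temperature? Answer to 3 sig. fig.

Areal heat capacity C = ρ c_p D = 1030 × 4200 × 78.1 = 3.38×10^8 J m⁻² K⁻¹.
Net heat input Q = F Δt = 241 × (24.6 weeks × 6.048×10^5 s/week) = 3.59×10^9 J/m².
ΔT = Q / C = 3.59×10^9 / 3.38×10^8 = 10.6 K.

10.6 K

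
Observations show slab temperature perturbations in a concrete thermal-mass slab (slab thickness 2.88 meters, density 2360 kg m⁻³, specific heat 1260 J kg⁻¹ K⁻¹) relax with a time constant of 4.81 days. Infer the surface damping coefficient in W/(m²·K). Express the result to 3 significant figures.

20.6

Areal heat capacity C = ρ c_p D = 2360 × 1260 × 2.88 = 8.56×10^6 J m⁻² K⁻¹.
τ = 4.81 days = 4.16×10^5 s.
λ = C / τ = 8.56×10^6 / 4.16×10^5 = 20.6 W/(m²·K).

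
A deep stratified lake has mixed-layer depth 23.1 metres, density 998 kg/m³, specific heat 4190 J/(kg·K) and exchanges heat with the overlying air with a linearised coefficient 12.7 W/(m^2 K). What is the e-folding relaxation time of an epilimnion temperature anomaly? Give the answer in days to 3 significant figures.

88.0 days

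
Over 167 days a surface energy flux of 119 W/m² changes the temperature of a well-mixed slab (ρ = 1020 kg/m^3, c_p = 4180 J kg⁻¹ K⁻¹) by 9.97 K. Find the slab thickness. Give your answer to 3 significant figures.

40.4 m

Heat input Q = F Δt = 119 × 1.44×10^7 s = 1.72×10^9 J/m².
Required areal heat capacity C = Q / ΔT = 1.72×10^8 J/(m²·K).
Depth D = C / (ρ c_p) = 1.72×10^8 / (1020 × 4180) = 40.4 m.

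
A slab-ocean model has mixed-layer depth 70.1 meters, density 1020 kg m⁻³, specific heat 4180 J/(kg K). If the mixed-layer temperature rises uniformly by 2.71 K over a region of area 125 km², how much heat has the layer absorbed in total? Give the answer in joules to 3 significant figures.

1.01×10^17 J

Areal heat capacity C = ρ c_p D = 1020 × 4180 × 70.1 = 2.99×10^8 J m⁻² K⁻¹.
Heat per unit area: q = C ΔT = 2.99×10^8 × 2.71 = 8.10×10^8 J/m².
Total heat: Q = q × A = 8.10×10^8 × (125 × 10⁶ m²) = 1.01×10^17 J.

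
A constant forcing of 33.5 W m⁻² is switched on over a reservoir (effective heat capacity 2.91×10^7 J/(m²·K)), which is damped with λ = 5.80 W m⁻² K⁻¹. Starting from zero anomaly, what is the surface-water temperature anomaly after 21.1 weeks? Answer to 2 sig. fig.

5.3 K

Areal heat capacity C = 2.91×10^7 J/(m²·K) (given).
τ = C / λ = 2.91×10^7 / 5.80 = 5.02×10^6 s.
Equilibrium anomaly ΔT_eq = F / λ = 33.5 / 5.80 = 5.78 K.
t = 21.1 weeks = 1.28×10^7 s, so t/τ = 2.54.
ΔT(t) = ΔT_eq (1 − e^(−t/τ)) = 5.78 × (1 − e^−2.54) = 5.32 K.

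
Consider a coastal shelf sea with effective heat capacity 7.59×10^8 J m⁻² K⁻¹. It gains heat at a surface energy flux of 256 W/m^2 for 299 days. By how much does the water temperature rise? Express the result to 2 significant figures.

8.7 K

Areal heat capacity C = 7.59×10^8 J m⁻² K⁻¹ (given).
Net heat input Q = F Δt = 256 × (299 days × 86400 s/day) = 6.61×10^9 J/m².
ΔT = Q / C = 6.61×10^9 / 7.59×10^8 = 8.71 K.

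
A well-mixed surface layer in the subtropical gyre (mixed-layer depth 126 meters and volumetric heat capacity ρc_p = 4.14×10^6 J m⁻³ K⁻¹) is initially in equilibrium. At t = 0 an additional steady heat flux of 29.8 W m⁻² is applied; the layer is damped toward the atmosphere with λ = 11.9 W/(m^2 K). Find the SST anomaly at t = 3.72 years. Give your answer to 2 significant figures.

2.3 K

Areal heat capacity C = ρc_p × D = 4.14×10^6 × 126 = 5.22×10^8 J/(m²·K).
τ = C / λ = 5.22×10^8 / 11.9 = 4.38×10^7 s.
Equilibrium anomaly ΔT_eq = F / λ = 29.8 / 11.9 = 2.50 K.
t = 3.72 years = 1.17×10^8 s, so t/τ = 2.68.
ΔT(t) = ΔT_eq (1 − e^(−t/τ)) = 2.50 × (1 − e^−2.68) = 2.33 K.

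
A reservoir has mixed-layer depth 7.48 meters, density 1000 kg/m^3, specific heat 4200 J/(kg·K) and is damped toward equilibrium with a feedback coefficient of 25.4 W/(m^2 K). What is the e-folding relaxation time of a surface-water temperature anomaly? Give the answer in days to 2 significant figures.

14 days

Areal heat capacity C = ρ c_p D = 1000 × 4200 × 7.48 = 3.14×10^7 J/(m^2 K).
Relaxation time τ = C / λ = 3.14×10^7 / 25.4 = 1.24×10^6 s.
In days: 1.24×10^6 s / (86400 s/day) = 14.3 days.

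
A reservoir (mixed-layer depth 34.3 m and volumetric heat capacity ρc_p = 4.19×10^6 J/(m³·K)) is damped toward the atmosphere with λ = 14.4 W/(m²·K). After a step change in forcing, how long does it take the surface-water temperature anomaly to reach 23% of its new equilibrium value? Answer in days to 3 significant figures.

30.2 days

Areal heat capacity C = ρc_p × D = 4.19×10^6 × 34.3 = 1.44×10^8 J/(m²·K).
τ = C / λ = 1.44×10^8 / 14.4 = 9.98×10^6 s.
Fraction reached: 1 − e^(−t/τ) = 0.23 ⇒ t = −τ ln(1 − 0.23) = τ × 0.261.
t = 2.61×10^6 s = 30.2 days.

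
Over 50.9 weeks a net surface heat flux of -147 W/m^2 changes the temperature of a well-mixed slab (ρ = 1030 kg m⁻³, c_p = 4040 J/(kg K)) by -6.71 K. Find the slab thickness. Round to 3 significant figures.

162 m

Heat input Q = F Δt = -147 × 3.08×10^7 s = -4.53×10^9 J/m².
Required areal heat capacity C = Q / ΔT = 6.74×10^8 J/(m²·K).
Depth D = C / (ρ c_p) = 6.74×10^8 / (1030 × 4040) = 162 m.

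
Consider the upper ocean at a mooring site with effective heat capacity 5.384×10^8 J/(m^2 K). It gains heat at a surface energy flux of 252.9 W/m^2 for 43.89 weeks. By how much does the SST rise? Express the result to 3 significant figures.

12.5 K

Areal heat capacity C = 5.384×10^8 J/(m^2 K) (given).
Net heat input Q = F Δt = 252.9 × (43.89 weeks × 6.048×10^5 s/week) = 6.71×10^9 J/m².
ΔT = Q / C = 6.71×10^9 / 5.38×10^8 = 12.5 K.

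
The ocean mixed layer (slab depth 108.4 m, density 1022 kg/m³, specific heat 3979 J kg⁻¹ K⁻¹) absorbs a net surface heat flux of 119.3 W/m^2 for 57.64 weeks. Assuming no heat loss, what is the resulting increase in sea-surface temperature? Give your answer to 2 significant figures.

9.4 K

Areal heat capacity C = ρ c_p D = 1022 × 3979 × 108.4 = 4.41×10^8 J m⁻² K⁻¹.
Net heat input Q = F Δt = 119.3 × (57.64 weeks × 6.048×10^5 s/week) = 4.16×10^9 J/m².
ΔT = Q / C = 4.16×10^9 / 4.41×10^8 = 9.43 K.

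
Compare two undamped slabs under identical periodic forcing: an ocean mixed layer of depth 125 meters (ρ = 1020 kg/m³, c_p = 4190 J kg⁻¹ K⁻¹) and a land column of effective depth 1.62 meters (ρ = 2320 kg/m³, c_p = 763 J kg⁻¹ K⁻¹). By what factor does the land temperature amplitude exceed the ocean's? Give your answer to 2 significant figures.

C_ocean = 1020 × 4190 × 125 = 5.34×10^8 J/(m²·K).
C_land = 2320 × 763 × 1.62 = 2.87×10^6 J/(m²·K).
Undamped amplitude ∝ 1/C, so A_land/A_ocean = C_ocean/C_land = 186.

190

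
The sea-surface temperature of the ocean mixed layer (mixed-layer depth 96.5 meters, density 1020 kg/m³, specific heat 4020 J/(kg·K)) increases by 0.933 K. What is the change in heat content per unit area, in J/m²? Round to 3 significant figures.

3.69×10^8

Areal heat capacity C = ρ c_p D = 1020 × 4020 × 96.5 = 3.96×10^8 J/(m^2 K).
ΔQ = C ΔT = 3.96×10^8 × 0.933 = 3.69×10^8 J/m².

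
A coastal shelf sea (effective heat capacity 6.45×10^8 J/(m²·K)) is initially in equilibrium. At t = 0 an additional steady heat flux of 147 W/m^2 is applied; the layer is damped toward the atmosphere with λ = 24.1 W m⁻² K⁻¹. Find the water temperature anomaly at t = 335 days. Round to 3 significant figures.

4.03 K

Areal heat capacity C = 6.45×10^8 J/(m²·K) (given).
τ = C / λ = 6.45×10^8 / 24.1 = 2.68×10^7 s.
Equilibrium anomaly ΔT_eq = F / λ = 147 / 24.1 = 6.10 K.
t = 335 days = 2.89×10^7 s, so t/τ = 1.08.
ΔT(t) = ΔT_eq (1 − e^(−t/τ)) = 6.10 × (1 − e^−1.08) = 4.03 K.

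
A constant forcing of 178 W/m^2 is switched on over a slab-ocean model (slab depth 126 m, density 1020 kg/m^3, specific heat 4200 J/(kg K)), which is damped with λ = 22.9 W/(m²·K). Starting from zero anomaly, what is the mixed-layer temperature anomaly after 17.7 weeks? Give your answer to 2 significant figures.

2.8 K

Areal heat capacity C = ρ c_p D = 1020 × 4200 × 126 = 5.40×10^8 J/(m²·K).
τ = C / λ = 5.40×10^8 / 22.9 = 2.36×10^7 s.
Equilibrium anomaly ΔT_eq = F / λ = 178 / 22.9 = 7.77 K.
t = 17.7 weeks = 1.07×10^7 s, so t/τ = 0.454.
ΔT(t) = ΔT_eq (1 − e^(−t/τ)) = 7.77 × (1 − e^−0.454) = 2.84 K.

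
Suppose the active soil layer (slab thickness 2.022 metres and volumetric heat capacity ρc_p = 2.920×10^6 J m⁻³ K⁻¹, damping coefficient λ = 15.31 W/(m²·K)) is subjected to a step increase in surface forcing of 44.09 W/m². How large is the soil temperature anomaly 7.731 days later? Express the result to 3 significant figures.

Areal heat capacity C = ρc_p × D = 2.920×10^6 × 2.022 = 5.90×10^6 J/(m^2 K).
τ = C / λ = 5.90×10^6 / 15.31 = 3.86×10^5 s.
Equilibrium anomaly ΔT_eq = F / λ = 44.09 / 15.31 = 2.88 K.
t = 7.731 days = 6.68×10^5 s, so t/τ = 1.73.
ΔT(t) = ΔT_eq (1 − e^(−t/τ)) = 2.88 × (1 − e^−1.73) = 2.37 K.

2.37 K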